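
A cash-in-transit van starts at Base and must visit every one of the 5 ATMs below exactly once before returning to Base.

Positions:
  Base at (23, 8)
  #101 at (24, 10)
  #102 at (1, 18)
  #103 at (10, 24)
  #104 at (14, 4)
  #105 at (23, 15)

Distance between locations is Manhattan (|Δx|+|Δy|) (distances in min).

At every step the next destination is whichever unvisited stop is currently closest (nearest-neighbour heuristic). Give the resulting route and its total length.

Nearest-neighbour total = 100 min; route Base → #101 → #105 → #104 → #103 → #102 → Base.

Base → [#101:3 / #105:7 / #104:13 / #103:29 / #102:32] → #101 (3)
#101 → [#105:6 / #104:16 / #103:28 / #102:31] → #105 (6)
#105 → [#104:20 / #103:22 / #102:25] → #104 (20)
#104 → [#103:24 / #102:27] → #103 (24)
#103 → [#102:15] → #102 (15)
Return #102→Base: 32.
Total = 3 + 6 + 20 + 24 + 15 + 32 = 100.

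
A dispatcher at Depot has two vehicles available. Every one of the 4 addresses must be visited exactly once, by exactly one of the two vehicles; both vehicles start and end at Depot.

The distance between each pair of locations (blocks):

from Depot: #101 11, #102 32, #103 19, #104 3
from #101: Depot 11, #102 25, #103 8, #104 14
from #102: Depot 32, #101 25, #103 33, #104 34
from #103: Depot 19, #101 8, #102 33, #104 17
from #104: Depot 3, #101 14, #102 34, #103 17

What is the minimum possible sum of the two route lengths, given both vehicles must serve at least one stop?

There are 2^3 − 1 = 7 ways to divide the 4 stops into two non-empty groups. For each, the best each vehicle can do is its own shortest tour through its group:
  {#101} + {#102, #103, #104}: 22 + 85 = 107
  {#102} + {#101, #103, #104}: 64 + 39 = 103
  {#101, #102} + {#103, #104}: 68 + 39 = 107
  {#103} + {#101, #102, #104}: 38 + 73 = 111
  {#101, #103} + {#102, #104}: 38 + 69 = 107
  {#102, #103} + {#101, #104}: 84 + 28 = 112
  … (7 splits in total)
  {#101, #102, #103} + {#104}: 84 + 6 = 90  ← best
Best: vehicle 1 Depot → #101 → #103 → #102 → Depot = 84; vehicle 2 Depot → #104 → Depot = 6; combined 90.

Minimum combined distance: 90 blocks.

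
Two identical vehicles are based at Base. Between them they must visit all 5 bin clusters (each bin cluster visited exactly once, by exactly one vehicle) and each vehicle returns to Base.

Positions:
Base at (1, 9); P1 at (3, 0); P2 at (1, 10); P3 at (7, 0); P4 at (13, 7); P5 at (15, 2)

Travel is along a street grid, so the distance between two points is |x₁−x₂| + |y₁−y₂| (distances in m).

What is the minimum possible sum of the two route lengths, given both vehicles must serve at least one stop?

Minimum combined distance: 48 m.

Check every non-empty split of the stops between the two vehicles; for each half take its own optimal tour:
  {P1} + {P2, P3, P4, P5}: 22 + 48 = 70
  {P2} + {P1, P3, P4, P5}: 2 + 46 = 48
  {P1, P2} + {P3, P4, P5}: 24 + 46 = 70
  {P3} + {P1, P2, P4, P5}: 30 + 48 = 78
  {P1, P3} + {P2, P4, P5}: 30 + 44 = 74
  {P2, P3} + {P1, P4, P5}: 32 + 46 = 78
  … (15 splits in total)
Best: vehicle 1 Base → P2 → Base = 2; vehicle 2 Base → P1 → P3 → P5 → P4 → Base = 46; combined 48.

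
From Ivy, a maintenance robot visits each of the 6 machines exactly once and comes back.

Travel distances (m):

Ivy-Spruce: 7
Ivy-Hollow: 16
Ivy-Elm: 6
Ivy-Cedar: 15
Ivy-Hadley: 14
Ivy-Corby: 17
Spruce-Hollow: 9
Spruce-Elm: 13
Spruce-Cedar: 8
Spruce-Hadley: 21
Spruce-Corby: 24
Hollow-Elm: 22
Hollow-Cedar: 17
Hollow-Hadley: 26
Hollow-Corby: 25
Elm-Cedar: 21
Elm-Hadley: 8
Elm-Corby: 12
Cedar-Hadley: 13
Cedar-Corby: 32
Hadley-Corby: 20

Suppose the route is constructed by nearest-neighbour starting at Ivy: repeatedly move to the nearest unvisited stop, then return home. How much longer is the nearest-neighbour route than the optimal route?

3 m longer than the optimal tour.

Ivy: Elm=6, Spruce=7, Hadley=14, Cedar=15, Hollow=16, Corby=17 ⇒ Elm
Elm: Hadley=8, Corby=12, Spruce=13, Cedar=21, Hollow=22 ⇒ Hadley
Hadley: Cedar=13, Corby=20, Spruce=21, Hollow=26 ⇒ Cedar
Cedar: Spruce=8, Hollow=17, Corby=32 ⇒ Spruce
Spruce: Hollow=9, Corby=24 ⇒ Hollow
Hollow: Corby=25 ⇒ Corby
NN route Ivy → Elm → Hadley → Cedar → Spruce → Hollow → Corby → Ivy costs 86.
Optimal: Ivy → Spruce → Hollow → Cedar → Hadley → Elm → Corby → Ivy costs 83 (by enumerating all 360 distinct tours).
Excess = 86 − 83 = 3.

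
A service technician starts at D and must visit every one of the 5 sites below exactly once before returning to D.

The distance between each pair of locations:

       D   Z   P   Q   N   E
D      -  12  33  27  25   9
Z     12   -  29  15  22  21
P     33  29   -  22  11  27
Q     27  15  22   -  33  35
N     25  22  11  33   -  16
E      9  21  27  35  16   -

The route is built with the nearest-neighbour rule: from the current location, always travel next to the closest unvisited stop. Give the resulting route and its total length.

85 along D → E → N → P → Q → Z → D.

At D the remaining stops are E 9, Z 12, N 25, Q 27, P 33; go to E.
At E the remaining stops are N 16, Z 21, P 27, Q 35; go to N.
At N the remaining stops are P 11, Z 22, Q 33; go to P.
At P the remaining stops are Q 22, Z 29; go to Q.
At Q the remaining stops are Z 15; go to Z.
Return Z→D: 12.
Total = 9 + 16 + 11 + 22 + 15 + 12 = 85.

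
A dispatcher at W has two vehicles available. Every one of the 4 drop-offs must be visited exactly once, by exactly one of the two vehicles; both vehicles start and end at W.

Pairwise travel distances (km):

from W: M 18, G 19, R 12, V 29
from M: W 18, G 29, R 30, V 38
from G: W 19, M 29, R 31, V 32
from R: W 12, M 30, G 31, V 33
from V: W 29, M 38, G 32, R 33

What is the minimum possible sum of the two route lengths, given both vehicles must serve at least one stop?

Check every non-empty split of the stops between the two vehicles; for each half take its own optimal tour:
  {M} + {G, R, V}: 36 + 96 = 132
  {G} + {M, R, V}: 38 + 101 = 139
  {M, G} + {R, V}: 66 + 74 = 140
  {R} + {M, G, V}: 24 + 107 = 131
  {M, R} + {G, V}: 60 + 80 = 140
  {G, R} + {M, V}: 62 + 85 = 147
  … (7 splits in total)
Best: vehicle 1 W → R → W = 24; vehicle 2 W → M → V → G → W = 107; combined 131.

Minimum combined distance: 131 km.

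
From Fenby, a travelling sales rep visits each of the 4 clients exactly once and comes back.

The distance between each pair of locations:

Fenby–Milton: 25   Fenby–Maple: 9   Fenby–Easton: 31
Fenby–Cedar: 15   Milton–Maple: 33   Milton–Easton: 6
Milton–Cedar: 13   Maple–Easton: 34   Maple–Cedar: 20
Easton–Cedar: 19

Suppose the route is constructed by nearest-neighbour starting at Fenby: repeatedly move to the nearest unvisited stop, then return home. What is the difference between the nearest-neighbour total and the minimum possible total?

The nearest-neighbour route is 2 longer than optimal.

From Fenby: Maple=9, Cedar=15, Milton=25, Easton=31 → choose Maple (9).
From Maple: Cedar=20, Milton=33, Easton=34 → choose Cedar (20).
From Cedar: Milton=13, Easton=19 → choose Milton (13).
From Milton: Easton=6 → choose Easton (6).
NN route Fenby → Maple → Cedar → Milton → Easton → Fenby costs 79.
Optimal: Fenby → Maple → Easton → Milton → Cedar → Fenby costs 77 (by enumerating all 12 distinct tours).
Excess = 79 − 77 = 2.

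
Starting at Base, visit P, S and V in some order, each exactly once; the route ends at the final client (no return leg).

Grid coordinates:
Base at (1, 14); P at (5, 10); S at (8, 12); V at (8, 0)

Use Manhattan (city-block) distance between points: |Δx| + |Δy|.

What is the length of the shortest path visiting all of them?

There are 3! = 6 possible orderings.
Base - P - S - V: 8+5+12 = 25
Base - P - V - S: 8+13+12 = 33
Base - S - P - V: 9+5+13 = 27
Base - S - V - P: 9+12+13 = 34
Base - V - P - S: 21+13+5 = 39
Base - V - S - P: 21+12+5 = 38
The minimum is 25.
One shortest path: Base → P → S → V.

Minimum one-way distance = 25.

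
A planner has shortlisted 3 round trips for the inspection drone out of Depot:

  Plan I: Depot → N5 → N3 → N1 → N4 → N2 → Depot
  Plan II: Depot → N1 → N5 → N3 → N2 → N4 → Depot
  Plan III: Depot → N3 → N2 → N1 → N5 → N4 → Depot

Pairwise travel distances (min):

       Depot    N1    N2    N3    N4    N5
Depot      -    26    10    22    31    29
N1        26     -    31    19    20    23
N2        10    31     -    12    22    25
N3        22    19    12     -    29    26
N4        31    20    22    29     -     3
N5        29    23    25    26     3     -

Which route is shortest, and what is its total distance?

122 min — Plan III is the shortest.

Plan I: 29 + 26 + 19 + 20 + 22 + 10 = 126
Plan II: 26 + 23 + 26 + 12 + 22 + 31 = 140
Plan III: 22 + 12 + 31 + 23 + 3 + 31 = 122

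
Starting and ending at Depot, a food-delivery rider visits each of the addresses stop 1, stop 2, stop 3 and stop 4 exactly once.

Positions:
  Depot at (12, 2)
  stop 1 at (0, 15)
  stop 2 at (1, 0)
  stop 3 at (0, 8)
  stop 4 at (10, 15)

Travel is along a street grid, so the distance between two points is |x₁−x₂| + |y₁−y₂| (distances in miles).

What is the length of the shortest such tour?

Depot - stop 1 - stop 2 - stop 3 - stop 4 - Depot: 25+16+9+17+15 = 82
Depot - stop 1 - stop 2 - stop 4 - stop 3 - Depot: 25+16+24+17+18 = 100
Depot - stop 1 - stop 3 - stop 2 - stop 4 - Depot: 25+7+9+24+15 = 80
Depot - stop 1 - stop 3 - stop 4 - stop 2 - Depot: 25+7+17+24+13 = 86
Depot - stop 1 - stop 4 - stop 2 - stop 3 - Depot: 25+10+24+9+18 = 86
Depot - stop 1 - stop 4 - stop 3 - stop 2 - Depot: 25+10+17+9+13 = 74
Depot - stop 2 - stop 1 - stop 3 - stop 4 - Depot: 13+16+7+17+15 = 68
Depot - stop 2 - stop 1 - stop 4 - stop 3 - Depot: 13+16+10+17+18 = 74
Depot - stop 2 - stop 3 - stop 1 - stop 4 - Depot: 13+9+7+10+15 = 54
Depot - stop 2 - stop 4 - stop 1 - stop 3 - Depot: 13+24+10+7+18 = 72
Depot - stop 3 - stop 1 - stop 2 - stop 4 - Depot: 18+7+16+24+15 = 80
Depot - stop 3 - stop 2 - stop 1 - stop 4 - Depot: 18+9+16+10+15 = 68
The minimum is 54.
One optimal route: Depot → stop 2 → stop 3 → stop 1 → stop 4 → Depot (or its reverse).

54 miles — the shortest possible round trip.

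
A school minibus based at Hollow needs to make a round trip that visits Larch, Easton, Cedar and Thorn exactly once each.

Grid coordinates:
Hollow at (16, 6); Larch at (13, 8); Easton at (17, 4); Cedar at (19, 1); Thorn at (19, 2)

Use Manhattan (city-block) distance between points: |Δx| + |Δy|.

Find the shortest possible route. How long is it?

Shortest round trip = 26.

There are 12 distinct closed tours to check (reversals are equivalent).
Hollow→Larch→Easton→Cedar→Thorn→Hollow: 5+8+5+1+7 = 26
Hollow→Larch→Easton→Thorn→Cedar→Hollow: 5+8+4+1+8 = 26
Hollow→Larch→Cedar→Easton→Thorn→Hollow: 5+13+5+4+7 = 34
Hollow→Larch→Cedar→Thorn→Easton→Hollow: 5+13+1+4+3 = 26
Hollow→Larch→Thorn→Easton→Cedar→Hollow: 5+12+4+5+8 = 34
Hollow→Larch→Thorn→Cedar→Easton→Hollow: 5+12+1+5+3 = 26
Hollow→Easton→Larch→Cedar→Thorn→Hollow: 3+8+13+1+7 = 32
Hollow→Easton→Larch→Thorn→Cedar→Hollow: 3+8+12+1+8 = 32
Hollow→Easton→Cedar→Larch→Thorn→Hollow: 3+5+13+12+7 = 40
Hollow→Easton→Thorn→Larch→Cedar→Hollow: 3+4+12+13+8 = 40
Hollow→Cedar→Larch→Easton→Thorn→Hollow: 8+13+8+4+7 = 40
Hollow→Cedar→Easton→Larch→Thorn→Hollow: 8+5+8+12+7 = 40
The minimum is 26.
One optimal route: Hollow → Larch → Easton → Cedar → Thorn → Hollow (or its reverse).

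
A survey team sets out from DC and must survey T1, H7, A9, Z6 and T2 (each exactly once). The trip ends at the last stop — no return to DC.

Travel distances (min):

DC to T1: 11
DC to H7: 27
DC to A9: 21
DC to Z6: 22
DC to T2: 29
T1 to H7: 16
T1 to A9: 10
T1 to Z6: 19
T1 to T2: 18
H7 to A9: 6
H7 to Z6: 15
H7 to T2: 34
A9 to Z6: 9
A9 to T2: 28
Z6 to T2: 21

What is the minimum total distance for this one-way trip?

Shortest open route: 63 min.

There are 5! = 120 possible orderings.
DC - T1 - H7 - A9 - Z6 - T2: 11+16+6+9+21 = 63
DC - T1 - H7 - A9 - T2 - Z6: 11+16+6+28+21 = 82
DC - T1 - H7 - Z6 - A9 - T2: 11+16+15+9+28 = 79
DC - T1 - H7 - Z6 - T2 - A9: 11+16+15+21+28 = 91
DC - T1 - H7 - T2 - A9 - Z6: 11+16+34+28+9 = 98
DC - T1 - H7 - T2 - Z6 - A9: 11+16+34+21+9 = 91
DC - T1 - A9 - H7 - Z6 - T2: 11+10+6+15+21 = 63
DC - T1 - A9 - H7 - T2 - Z6: 11+10+6+34+21 = 82
DC - T1 - A9 - Z6 - H7 - T2: 11+10+9+15+34 = 79
DC - T1 - A9 - Z6 - T2 - H7: 11+10+9+21+34 = 85
DC - T1 - A9 - T2 - H7 - Z6: 11+10+28+34+15 = 98
DC - T1 - A9 - T2 - Z6 - H7: 11+10+28+21+15 = 85
DC - T1 - Z6 - H7 - A9 - T2: 11+19+15+6+28 = 79
DC - T1 - Z6 - H7 - T2 - A9: 11+19+15+34+28 = 107
… (106 more)
The minimum is 63.
One shortest path: DC → T1 → H7 → A9 → Z6 → T2.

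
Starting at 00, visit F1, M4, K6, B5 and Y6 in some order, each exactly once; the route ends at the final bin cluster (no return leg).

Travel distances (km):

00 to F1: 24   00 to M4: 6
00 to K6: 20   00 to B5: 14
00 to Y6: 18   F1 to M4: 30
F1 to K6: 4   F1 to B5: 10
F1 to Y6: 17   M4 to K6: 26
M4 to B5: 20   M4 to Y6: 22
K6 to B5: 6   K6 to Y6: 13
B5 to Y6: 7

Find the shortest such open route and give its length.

45 km — the minimum one-way total.

There are 5! = 120 possible orderings.
00→F1→M4→K6→B5→Y6: 24+30+26+6+7 = 93
00→F1→M4→K6→Y6→B5: 24+30+26+13+7 = 100
00→F1→M4→B5→K6→Y6: 24+30+20+6+13 = 93
00→F1→M4→B5→Y6→K6: 24+30+20+7+13 = 94
00→F1→M4→Y6→K6→B5: 24+30+22+13+6 = 95
00→F1→M4→Y6→B5→K6: 24+30+22+7+6 = 89
00→F1→K6→M4→B5→Y6: 24+4+26+20+7 = 81
00→F1→K6→M4→Y6→B5: 24+4+26+22+7 = 83
00→F1→K6→B5→M4→Y6: 24+4+6+20+22 = 76
00→F1→K6→B5→Y6→M4: 24+4+6+7+22 = 63
00→F1→K6→Y6→M4→B5: 24+4+13+22+20 = 83
00→F1→K6→Y6→B5→M4: 24+4+13+7+20 = 68
00→F1→B5→M4→K6→Y6: 24+10+20+26+13 = 93
00→F1→B5→M4→Y6→K6: 24+10+20+22+13 = 89
… (106 more)
00→M4→Y6→B5→K6→F1: 6+22+7+6+4 = 45  ← best
The minimum is 45.
One shortest path: 00 → M4 → Y6 → B5 → K6 → F1.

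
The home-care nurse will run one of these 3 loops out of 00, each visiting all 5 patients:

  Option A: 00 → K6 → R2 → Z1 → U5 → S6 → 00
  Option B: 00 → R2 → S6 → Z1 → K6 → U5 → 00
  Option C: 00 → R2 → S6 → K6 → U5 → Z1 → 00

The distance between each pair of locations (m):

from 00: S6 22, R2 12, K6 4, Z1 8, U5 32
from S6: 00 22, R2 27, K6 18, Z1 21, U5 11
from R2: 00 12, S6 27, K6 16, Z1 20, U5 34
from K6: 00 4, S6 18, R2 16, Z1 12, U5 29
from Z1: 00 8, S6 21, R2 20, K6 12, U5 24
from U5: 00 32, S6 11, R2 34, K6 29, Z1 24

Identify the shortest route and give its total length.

97 m — Option A is the shortest.

Option A: 4 + 16 + 20 + 24 + 11 + 22 = 97
Option B: 12 + 27 + 21 + 12 + 29 + 32 = 133
Option C: 12 + 27 + 18 + 29 + 24 + 8 = 118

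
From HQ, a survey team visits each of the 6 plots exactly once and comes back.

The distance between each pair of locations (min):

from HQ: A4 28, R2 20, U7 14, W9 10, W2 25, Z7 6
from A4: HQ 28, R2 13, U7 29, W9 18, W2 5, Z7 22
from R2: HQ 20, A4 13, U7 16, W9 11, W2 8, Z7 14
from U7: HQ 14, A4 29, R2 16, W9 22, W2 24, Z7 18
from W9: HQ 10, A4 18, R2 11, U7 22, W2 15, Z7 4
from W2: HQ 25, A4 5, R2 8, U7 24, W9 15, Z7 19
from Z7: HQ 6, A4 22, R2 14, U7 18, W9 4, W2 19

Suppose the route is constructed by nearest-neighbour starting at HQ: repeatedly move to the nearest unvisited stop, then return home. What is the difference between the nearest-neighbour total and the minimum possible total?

From HQ: Z7=6, W9=10, U7=14, R2=20, W2=25, A4=28 → choose Z7 (6).
From Z7: W9=4, R2=14, U7=18, W2=19, A4=22 → choose W9 (4).
From W9: R2=11, W2=15, A4=18, U7=22 → choose R2 (11).
From R2: W2=8, A4=13, U7=16 → choose W2 (8).
From W2: A4=5, U7=24 → choose A4 (5).
From A4: U7=29 → choose U7 (29).
NN route HQ → Z7 → W9 → R2 → W2 → A4 → U7 → HQ costs 77.
Optimal: HQ → U7 → R2 → W2 → A4 → W9 → Z7 → HQ costs 71 (by enumerating all 360 distinct tours).
Excess = 77 − 71 = 6.

Excess over optimum: 6 min.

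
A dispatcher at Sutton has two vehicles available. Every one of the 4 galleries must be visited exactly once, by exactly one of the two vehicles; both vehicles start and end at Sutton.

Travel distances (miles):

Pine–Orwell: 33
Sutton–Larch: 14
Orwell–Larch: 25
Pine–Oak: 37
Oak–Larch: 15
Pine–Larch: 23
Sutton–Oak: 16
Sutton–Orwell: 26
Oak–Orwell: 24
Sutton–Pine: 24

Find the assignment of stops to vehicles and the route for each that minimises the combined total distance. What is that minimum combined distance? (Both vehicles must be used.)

Minimum combined distance: 125 miles.

Try each way of splitting the stops between the two vehicles (each non-empty) and, for each split, find the best tour for each vehicle:
  {Pine} + {Oak, Orwell, Larch}: 48 + 79 = 127
  {Oak} + {Pine, Orwell, Larch}: 32 + 96 = 128
  {Pine, Oak} + {Orwell, Larch}: 77 + 65 = 142
  {Orwell} + {Pine, Oak, Larch}: 52 + 78 = 130
  {Pine, Orwell} + {Oak, Larch}: 83 + 45 = 128
  {Oak, Orwell} + {Pine, Larch}: 66 + 61 = 127
  … (7 splits in total)
  {Pine, Oak, Orwell} + {Larch}: 97 + 28 = 125  ← best
Best: vehicle 1 Sutton → Pine → Orwell → Oak → Sutton = 97; vehicle 2 Sutton → Larch → Sutton = 28; combined 125.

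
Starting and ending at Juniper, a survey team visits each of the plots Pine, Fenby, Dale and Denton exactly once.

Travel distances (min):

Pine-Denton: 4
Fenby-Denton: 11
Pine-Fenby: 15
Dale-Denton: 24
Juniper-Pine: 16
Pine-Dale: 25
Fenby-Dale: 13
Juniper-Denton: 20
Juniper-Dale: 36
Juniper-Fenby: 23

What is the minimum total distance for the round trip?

Juniper→Pine→Fenby→Dale→Denton→Juniper: 16+15+13+24+20 = 88
Juniper→Pine→Fenby→Denton→Dale→Juniper: 16+15+11+24+36 = 102
Juniper→Pine→Dale→Fenby→Denton→Juniper: 16+25+13+11+20 = 85
Juniper→Pine→Dale→Denton→Fenby→Juniper: 16+25+24+11+23 = 99
Juniper→Pine→Denton→Fenby→Dale→Juniper: 16+4+11+13+36 = 80
Juniper→Pine→Denton→Dale→Fenby→Juniper: 16+4+24+13+23 = 80
Juniper→Fenby→Pine→Dale→Denton→Juniper: 23+15+25+24+20 = 107
Juniper→Fenby→Pine→Denton→Dale→Juniper: 23+15+4+24+36 = 102
Juniper→Fenby→Dale→Pine→Denton→Juniper: 23+13+25+4+20 = 85
Juniper→Fenby→Denton→Pine→Dale→Juniper: 23+11+4+25+36 = 99
Juniper→Dale→Pine→Fenby→Denton→Juniper: 36+25+15+11+20 = 107
Juniper→Dale→Fenby→Pine→Denton→Juniper: 36+13+15+4+20 = 88
The minimum is 80.
One optimal route: Juniper → Pine → Denton → Fenby → Dale → Juniper (or its reverse).

Shortest round trip = 80 min.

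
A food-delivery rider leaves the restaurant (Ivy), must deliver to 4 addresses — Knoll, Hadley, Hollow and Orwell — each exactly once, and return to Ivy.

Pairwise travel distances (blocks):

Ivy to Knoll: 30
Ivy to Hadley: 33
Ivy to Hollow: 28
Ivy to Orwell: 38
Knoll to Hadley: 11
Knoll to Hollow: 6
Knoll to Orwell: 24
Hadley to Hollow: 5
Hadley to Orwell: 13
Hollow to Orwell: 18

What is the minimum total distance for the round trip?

Ivy→Knoll→Hadley→Hollow→Orwell→Ivy: 30+11+5+18+38 = 102
Ivy→Knoll→Hadley→Orwell→Hollow→Ivy: 30+11+13+18+28 = 100
Ivy→Knoll→Hollow→Hadley→Orwell→Ivy: 30+6+5+13+38 = 92
Ivy→Knoll→Hollow→Orwell→Hadley→Ivy: 30+6+18+13+33 = 100
Ivy→Knoll→Orwell→Hadley→Hollow→Ivy: 30+24+13+5+28 = 100
Ivy→Knoll→Orwell→Hollow→Hadley→Ivy: 30+24+18+5+33 = 110
Ivy→Hadley→Knoll→Hollow→Orwell→Ivy: 33+11+6+18+38 = 106
Ivy→Hadley→Knoll→Orwell→Hollow→Ivy: 33+11+24+18+28 = 114
Ivy→Hadley→Hollow→Knoll→Orwell→Ivy: 33+5+6+24+38 = 106
Ivy→Hadley→Orwell→Knoll→Hollow→Ivy: 33+13+24+6+28 = 104
Ivy→Hollow→Knoll→Hadley→Orwell→Ivy: 28+6+11+13+38 = 96
Ivy→Hollow→Hadley→Knoll→Orwell→Ivy: 28+5+11+24+38 = 106
The minimum is 92.
One optimal route: Ivy → Knoll → Hollow → Hadley → Orwell → Ivy (or its reverse).

Minimum total distance: 92 blocks.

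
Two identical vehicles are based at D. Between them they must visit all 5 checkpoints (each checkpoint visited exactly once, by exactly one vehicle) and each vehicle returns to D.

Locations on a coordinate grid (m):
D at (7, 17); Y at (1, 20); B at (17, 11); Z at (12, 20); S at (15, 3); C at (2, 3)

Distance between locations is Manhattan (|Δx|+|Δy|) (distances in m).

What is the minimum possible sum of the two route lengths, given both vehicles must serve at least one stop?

Minimum combined distance: 82 m.

There are 2^4 − 1 = 15 ways to divide the 5 stops into two non-empty groups. For each, the best each vehicle can do is its own shortest tour through its group:
  {Y} + {B, Z, S, C}: 18 + 64 = 82
  {B} + {Y, Z, S, C}: 32 + 68 = 100
  {Y, B} + {Z, S, C}: 50 + 60 = 110
  {Z} + {Y, B, S, C}: 16 + 66 = 82
  {Y, Z} + {B, S, C}: 28 + 58 = 86
  {B, Z} + {Y, S, C}: 38 + 62 = 100
  … (15 splits in total)
Best: vehicle 1 D → Y → D = 18; vehicle 2 D → Z → B → S → C → D = 64; combined 82.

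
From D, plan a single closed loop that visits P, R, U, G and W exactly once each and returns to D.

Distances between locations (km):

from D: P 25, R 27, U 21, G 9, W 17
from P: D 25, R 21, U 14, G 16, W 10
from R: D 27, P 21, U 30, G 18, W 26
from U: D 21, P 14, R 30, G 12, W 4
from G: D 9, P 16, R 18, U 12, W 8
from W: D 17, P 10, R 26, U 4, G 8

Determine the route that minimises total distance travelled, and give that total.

Minimum total distance: 83 km.

With 5 stops there are 5!/2 = 60 distinct round trips (a route and its reverse cost the same).
D→P→R→U→G→W→D: 25+21+30+12+8+17 = 113
D→P→R→U→W→G→D: 25+21+30+4+8+9 = 97
D→P→R→G→U→W→D: 25+21+18+12+4+17 = 97
D→P→R→G→W→U→D: 25+21+18+8+4+21 = 97
D→P→R→W→U→G→D: 25+21+26+4+12+9 = 97
D→P→R→W→G→U→D: 25+21+26+8+12+21 = 113
D→P→U→R→G→W→D: 25+14+30+18+8+17 = 112
D→P→U→R→W→G→D: 25+14+30+26+8+9 = 112
D→P→U→G→R→W→D: 25+14+12+18+26+17 = 112
D→P→U→G→W→R→D: 25+14+12+8+26+27 = 112
D→P→U→W→R→G→D: 25+14+4+26+18+9 = 96
D→P→U→W→G→R→D: 25+14+4+8+18+27 = 96
D→P→G→R→U→W→D: 25+16+18+30+4+17 = 110
D→P→G→R→W→U→D: 25+16+18+26+4+21 = 110
… (46 more)
D→R→P→U→W→G→D: 27+21+14+4+8+9 = 83  ← best
The minimum is 83.
One optimal route: D → R → P → U → W → G → D (or its reverse).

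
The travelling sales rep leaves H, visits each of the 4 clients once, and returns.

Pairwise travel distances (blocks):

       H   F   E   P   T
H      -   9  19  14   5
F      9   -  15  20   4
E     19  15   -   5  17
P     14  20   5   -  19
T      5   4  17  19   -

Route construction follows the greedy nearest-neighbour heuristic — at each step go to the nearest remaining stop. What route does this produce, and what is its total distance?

H → [T:5 / F:9 / P:14 / E:19] → T (5)
T → [F:4 / E:17 / P:19] → F (4)
F → [E:15 / P:20] → E (15)
E → [P:5] → P (5)
Return P→H: 14.
Total = 5 + 4 + 15 + 5 + 14 = 43.

43 blocks along H → T → F → E → P → H.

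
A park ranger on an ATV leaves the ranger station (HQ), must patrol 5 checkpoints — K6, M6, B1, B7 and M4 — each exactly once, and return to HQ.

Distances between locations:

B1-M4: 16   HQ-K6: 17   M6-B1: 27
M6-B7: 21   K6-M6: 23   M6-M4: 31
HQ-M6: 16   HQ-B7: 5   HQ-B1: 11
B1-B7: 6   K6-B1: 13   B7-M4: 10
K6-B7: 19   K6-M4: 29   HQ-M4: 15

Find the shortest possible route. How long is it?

Shortest round trip = 83.

With 5 stops there are 5!/2 = 60 distinct round trips (a route and its reverse cost the same).
HQ→K6→M6→B1→B7→M4→HQ: 17+23+27+6+10+15 = 98
HQ→K6→M6→B1→M4→B7→HQ: 17+23+27+16+10+5 = 98
HQ→K6→M6→B7→B1→M4→HQ: 17+23+21+6+16+15 = 98
HQ→K6→M6→B7→M4→B1→HQ: 17+23+21+10+16+11 = 98
HQ→K6→M6→M4→B1→B7→HQ: 17+23+31+16+6+5 = 98
HQ→K6→M6→M4→B7→B1→HQ: 17+23+31+10+6+11 = 98
HQ→K6→B1→M6→B7→M4→HQ: 17+13+27+21+10+15 = 103
HQ→K6→B1→M6→M4→B7→HQ: 17+13+27+31+10+5 = 103
HQ→K6→B1→B7→M6→M4→HQ: 17+13+6+21+31+15 = 103
HQ→K6→B1→B7→M4→M6→HQ: 17+13+6+10+31+16 = 93
HQ→K6→B1→M4→M6→B7→HQ: 17+13+16+31+21+5 = 103
HQ→K6→B1→M4→B7→M6→HQ: 17+13+16+10+21+16 = 93
HQ→K6→B7→M6→B1→M4→HQ: 17+19+21+27+16+15 = 115
HQ→K6→B7→M6→M4→B1→HQ: 17+19+21+31+16+11 = 115
… (46 more)
HQ→M6→K6→B1→B7→M4→HQ: 16+23+13+6+10+15 = 83  ← best
The minimum is 83.
One optimal route: HQ → M6 → K6 → B1 → B7 → M4 → HQ (or its reverse).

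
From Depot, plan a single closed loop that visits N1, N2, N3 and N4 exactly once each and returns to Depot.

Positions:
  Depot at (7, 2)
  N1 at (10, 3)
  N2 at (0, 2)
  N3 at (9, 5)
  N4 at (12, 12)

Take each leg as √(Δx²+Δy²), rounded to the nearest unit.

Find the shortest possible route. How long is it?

Shortest round trip = 36.

There are 12 distinct closed tours to check (reversals are equivalent).
Depot - N1 - N2 - N3 - N4 - Depot: 3+10+9+8+11 = 41
Depot - N1 - N2 - N4 - N3 - Depot: 3+10+16+8+4 = 41
Depot - N1 - N3 - N2 - N4 - Depot: 3+2+9+16+11 = 41
Depot - N1 - N3 - N4 - N2 - Depot: 3+2+8+16+7 = 36
Depot - N1 - N4 - N2 - N3 - Depot: 3+9+16+9+4 = 41
Depot - N1 - N4 - N3 - N2 - Depot: 3+9+8+9+7 = 36
Depot - N2 - N1 - N3 - N4 - Depot: 7+10+2+8+11 = 38
Depot - N2 - N1 - N4 - N3 - Depot: 7+10+9+8+4 = 38
Depot - N2 - N3 - N1 - N4 - Depot: 7+9+2+9+11 = 38
Depot - N2 - N4 - N1 - N3 - Depot: 7+16+9+2+4 = 38
Depot - N3 - N1 - N2 - N4 - Depot: 4+2+10+16+11 = 43
Depot - N3 - N2 - N1 - N4 - Depot: 4+9+10+9+11 = 43
The minimum is 36.
One optimal route: Depot → N1 → N3 → N4 → N2 → Depot (or its reverse).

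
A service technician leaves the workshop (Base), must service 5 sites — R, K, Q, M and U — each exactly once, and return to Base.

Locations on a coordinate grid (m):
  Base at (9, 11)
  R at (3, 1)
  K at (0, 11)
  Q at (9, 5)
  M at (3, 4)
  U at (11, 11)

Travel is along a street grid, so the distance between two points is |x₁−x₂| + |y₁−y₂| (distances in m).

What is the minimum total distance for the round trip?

Minimum total distance: 42 m.

With 5 stops there are 5!/2 = 60 distinct round trips (a route and its reverse cost the same).
Base → R → K → Q → M → U → Base: 16+13+15+7+15+2 = 68
Base → R → K → Q → U → M → Base: 16+13+15+8+15+13 = 80
Base → R → K → M → Q → U → Base: 16+13+10+7+8+2 = 56
Base → R → K → M → U → Q → Base: 16+13+10+15+8+6 = 68
Base → R → K → U → Q → M → Base: 16+13+11+8+7+13 = 68
Base → R → K → U → M → Q → Base: 16+13+11+15+7+6 = 68
Base → R → Q → K → M → U → Base: 16+10+15+10+15+2 = 68
Base → R → Q → K → U → M → Base: 16+10+15+11+15+13 = 80
Base → R → Q → M → K → U → Base: 16+10+7+10+11+2 = 56
Base → R → Q → M → U → K → Base: 16+10+7+15+11+9 = 68
Base → R → Q → U → K → M → Base: 16+10+8+11+10+13 = 68
Base → R → Q → U → M → K → Base: 16+10+8+15+10+9 = 68
Base → R → M → K → Q → U → Base: 16+3+10+15+8+2 = 54
Base → R → M → K → U → Q → Base: 16+3+10+11+8+6 = 54
… (46 more)
Base → K → R → M → Q → U → Base: 9+13+3+7+8+2 = 42  ← best
The minimum is 42.
One optimal route: Base → K → R → M → Q → U → Base (or its reverse).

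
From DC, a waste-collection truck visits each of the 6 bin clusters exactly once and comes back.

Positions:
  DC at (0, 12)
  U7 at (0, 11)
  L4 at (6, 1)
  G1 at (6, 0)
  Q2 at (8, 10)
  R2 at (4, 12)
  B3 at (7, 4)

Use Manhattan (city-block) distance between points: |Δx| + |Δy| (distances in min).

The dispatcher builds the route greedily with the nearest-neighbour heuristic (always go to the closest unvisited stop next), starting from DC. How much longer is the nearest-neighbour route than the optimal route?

From DC: U7=1, R2=4, Q2=10, B3=15, L4=17, G1=18 → choose U7 (1).
From U7: R2=5, Q2=9, B3=14, L4=16, G1=17 → choose R2 (5).
From R2: Q2=6, B3=11, L4=13, G1=14 → choose Q2 (6).
From Q2: B3=7, L4=11, G1=12 → choose B3 (7).
From B3: L4=4, G1=5 → choose L4 (4).
From L4: G1=1 → choose G1 (1).
NN route DC → U7 → R2 → Q2 → B3 → L4 → G1 → DC costs 42.
Optimal: DC → U7 → L4 → G1 → B3 → Q2 → R2 → DC costs 40 (by enumerating all 360 distinct tours).
Excess = 42 − 40 = 2.

Excess over optimum: 2 min.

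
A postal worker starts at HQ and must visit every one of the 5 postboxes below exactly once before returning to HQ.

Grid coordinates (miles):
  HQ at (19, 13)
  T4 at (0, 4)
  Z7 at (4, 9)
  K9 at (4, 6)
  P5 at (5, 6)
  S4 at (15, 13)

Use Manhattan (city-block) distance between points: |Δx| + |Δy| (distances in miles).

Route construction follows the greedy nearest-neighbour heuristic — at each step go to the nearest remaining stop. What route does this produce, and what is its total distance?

From HQ: distances to unvisited — S4=4, Z7=19, P5=21, K9=22, T4=28. Nearest is S4 (4).
From S4: distances to unvisited — Z7=15, P5=17, K9=18, T4=24. Nearest is Z7 (15).
From Z7: distances to unvisited — K9=3, P5=4, T4=9. Nearest is K9 (3).
From K9: distances to unvisited — P5=1, T4=6. Nearest is P5 (1).
From P5: distances to unvisited — T4=7. Nearest is T4 (7).
Return T4→HQ: 28.
Total = 4 + 15 + 3 + 1 + 7 + 28 = 58.

58 miles along HQ → S4 → Z7 → K9 → P5 → T4 → HQ.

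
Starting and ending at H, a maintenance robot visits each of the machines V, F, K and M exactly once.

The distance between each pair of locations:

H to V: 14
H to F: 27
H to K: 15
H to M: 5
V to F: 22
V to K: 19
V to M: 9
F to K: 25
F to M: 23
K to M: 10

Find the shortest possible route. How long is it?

76 — the shortest possible round trip.

H-V-F-K-M-H: 14+22+25+10+5 = 76
H-V-F-M-K-H: 14+22+23+10+15 = 84
H-V-K-F-M-H: 14+19+25+23+5 = 86
H-V-K-M-F-H: 14+19+10+23+27 = 93
H-V-M-F-K-H: 14+9+23+25+15 = 86
H-V-M-K-F-H: 14+9+10+25+27 = 85
H-F-V-K-M-H: 27+22+19+10+5 = 83
H-F-V-M-K-H: 27+22+9+10+15 = 83
H-F-K-V-M-H: 27+25+19+9+5 = 85
H-F-M-V-K-H: 27+23+9+19+15 = 93
H-K-V-F-M-H: 15+19+22+23+5 = 84
H-K-F-V-M-H: 15+25+22+9+5 = 76
The minimum is 76.
One optimal route: H → V → F → K → M → H (or its reverse).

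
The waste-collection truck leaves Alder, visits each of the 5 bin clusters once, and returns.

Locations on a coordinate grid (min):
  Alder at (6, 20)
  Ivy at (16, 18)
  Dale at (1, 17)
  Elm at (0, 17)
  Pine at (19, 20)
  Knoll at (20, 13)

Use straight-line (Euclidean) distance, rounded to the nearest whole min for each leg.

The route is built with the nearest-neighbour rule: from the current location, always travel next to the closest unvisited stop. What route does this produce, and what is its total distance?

Total distance 50 min via the nearest-neighbour route Alder → Dale → Elm → Ivy → Pine → Knoll → Alder.

From Alder: distances to unvisited — Dale=6, Elm=7, Ivy=10, Pine=13, Knoll=16. Nearest is Dale (6).
From Dale: distances to unvisited — Elm=1, Ivy=15, Pine=18, Knoll=19. Nearest is Elm (1).
From Elm: distances to unvisited — Ivy=16, Pine=19, Knoll=20. Nearest is Ivy (16).
From Ivy: distances to unvisited — Pine=4, Knoll=6. Nearest is Pine (4).
From Pine: distances to unvisited — Knoll=7. Nearest is Knoll (7).
Return Knoll→Alder: 16.
Total = 6 + 1 + 16 + 4 + 7 + 16 = 50.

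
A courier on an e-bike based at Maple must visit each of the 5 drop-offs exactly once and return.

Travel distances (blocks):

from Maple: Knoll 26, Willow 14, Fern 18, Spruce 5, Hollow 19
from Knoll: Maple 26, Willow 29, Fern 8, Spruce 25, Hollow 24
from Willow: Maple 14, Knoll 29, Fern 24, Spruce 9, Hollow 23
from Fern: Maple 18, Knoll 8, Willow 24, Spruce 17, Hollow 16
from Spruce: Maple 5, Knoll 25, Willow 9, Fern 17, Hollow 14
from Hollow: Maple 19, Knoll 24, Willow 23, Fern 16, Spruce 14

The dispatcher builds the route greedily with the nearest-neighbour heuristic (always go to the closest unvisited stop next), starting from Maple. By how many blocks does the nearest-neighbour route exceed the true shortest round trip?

Excess over optimum: 1 blocks.

Maple: Spruce=5, Willow=14, Fern=18, Hollow=19, Knoll=26 ⇒ Spruce
Spruce: Willow=9, Hollow=14, Fern=17, Knoll=25 ⇒ Willow
Willow: Hollow=23, Fern=24, Knoll=29 ⇒ Hollow
Hollow: Fern=16, Knoll=24 ⇒ Fern
Fern: Knoll=8 ⇒ Knoll
NN route Maple → Spruce → Willow → Hollow → Fern → Knoll → Maple costs 87.
Optimal: Maple → Willow → Knoll → Fern → Hollow → Spruce → Maple costs 86 (by enumerating all 60 distinct tours).
Excess = 87 − 86 = 1.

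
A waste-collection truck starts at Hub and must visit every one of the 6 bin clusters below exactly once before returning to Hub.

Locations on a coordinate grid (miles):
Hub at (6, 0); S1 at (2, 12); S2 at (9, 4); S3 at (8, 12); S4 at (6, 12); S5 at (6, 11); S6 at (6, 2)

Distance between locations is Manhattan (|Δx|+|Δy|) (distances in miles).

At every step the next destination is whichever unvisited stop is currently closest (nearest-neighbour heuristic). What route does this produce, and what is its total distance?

At Hub the remaining stops are S6 2, S2 7, S5 11, S4 12, S3 14, S1 16; go to S6.
At S6 the remaining stops are S2 5, S5 9, S4 10, S3 12, S1 14; go to S2.
At S2 the remaining stops are S3 9, S5 10, S4 11, S1 15; go to S3.
At S3 the remaining stops are S4 2, S5 3, S1 6; go to S4.
At S4 the remaining stops are S5 1, S1 4; go to S5.
At S5 the remaining stops are S1 5; go to S1.
Return S1→Hub: 16.
Total = 2 + 5 + 9 + 2 + 1 + 5 + 16 = 40.

Total distance 40 miles via the nearest-neighbour route Hub → S6 → S2 → S3 → S4 → S5 → S1 → Hub.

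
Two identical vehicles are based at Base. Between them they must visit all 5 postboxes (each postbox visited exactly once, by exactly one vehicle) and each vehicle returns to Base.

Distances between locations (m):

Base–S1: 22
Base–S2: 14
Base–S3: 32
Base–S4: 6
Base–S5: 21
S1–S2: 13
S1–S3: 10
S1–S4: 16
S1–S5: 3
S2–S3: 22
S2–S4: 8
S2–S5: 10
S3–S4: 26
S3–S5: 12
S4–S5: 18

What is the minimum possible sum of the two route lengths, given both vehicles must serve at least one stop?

80 m — the smallest possible combined total.

Check every non-empty split of the stops between the two vehicles; for each half take its own optimal tour:
  {S1} + {S2, S3, S4, S5}: 44 + 68 = 112
  {S2} + {S1, S3, S4, S5}: 28 + 65 = 93
  {S1, S2} + {S3, S4, S5}: 49 + 65 = 114
  {S3} + {S1, S2, S4, S5}: 64 + 49 = 113
  {S1, S3} + {S2, S4, S5}: 64 + 45 = 109
  {S2, S3} + {S1, S4, S5}: 68 + 46 = 114
  … (15 splits in total)
  {S4} + {S1, S2, S3, S5}: 12 + 68 = 80  ← best
Best: vehicle 1 Base → S4 → Base = 12; vehicle 2 Base → S1 → S3 → S5 → S2 → Base = 68; combined 80.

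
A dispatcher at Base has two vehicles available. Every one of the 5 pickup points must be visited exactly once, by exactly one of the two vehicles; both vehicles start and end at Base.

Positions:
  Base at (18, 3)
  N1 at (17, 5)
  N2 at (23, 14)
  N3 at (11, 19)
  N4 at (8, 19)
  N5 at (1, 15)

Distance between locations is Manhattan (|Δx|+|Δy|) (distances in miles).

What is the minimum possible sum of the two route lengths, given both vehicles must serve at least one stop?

82 miles — the smallest possible combined total.

Check every non-empty split of the stops between the two vehicles; for each half take its own optimal tour:
  {N1} + {N2, N3, N4, N5}: 6 + 76 = 82
  {N2} + {N1, N3, N4, N5}: 32 + 66 = 98
  {N1, N2} + {N3, N4, N5}: 34 + 66 = 100
  {N3} + {N1, N2, N4, N5}: 46 + 76 = 122
  {N1, N3} + {N2, N4, N5}: 46 + 76 = 122
  {N2, N3} + {N1, N4, N5}: 56 + 66 = 122
  … (15 splits in total)
Best: vehicle 1 Base → N1 → Base = 6; vehicle 2 Base → N2 → N3 → N4 → N5 → Base = 76; combined 82.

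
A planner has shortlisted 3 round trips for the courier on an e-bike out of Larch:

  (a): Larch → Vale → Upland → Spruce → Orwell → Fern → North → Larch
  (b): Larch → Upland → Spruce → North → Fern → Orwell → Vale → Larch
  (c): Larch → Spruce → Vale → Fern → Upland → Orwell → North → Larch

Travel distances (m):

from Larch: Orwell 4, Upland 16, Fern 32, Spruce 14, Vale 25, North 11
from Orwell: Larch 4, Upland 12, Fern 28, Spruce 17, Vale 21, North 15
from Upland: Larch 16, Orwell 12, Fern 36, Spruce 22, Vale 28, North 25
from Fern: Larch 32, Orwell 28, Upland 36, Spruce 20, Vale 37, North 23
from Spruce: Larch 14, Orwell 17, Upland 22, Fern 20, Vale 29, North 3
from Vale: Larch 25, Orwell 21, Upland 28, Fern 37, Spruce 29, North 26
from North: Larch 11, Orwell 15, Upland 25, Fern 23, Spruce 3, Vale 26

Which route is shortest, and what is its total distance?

(a): 25 + 28 + 22 + 17 + 28 + 23 + 11 = 154
(b): 16 + 22 + 3 + 23 + 28 + 21 + 25 = 138
(c): 14 + 29 + 37 + 36 + 12 + 15 + 11 = 154

138 m — (b) is the shortest.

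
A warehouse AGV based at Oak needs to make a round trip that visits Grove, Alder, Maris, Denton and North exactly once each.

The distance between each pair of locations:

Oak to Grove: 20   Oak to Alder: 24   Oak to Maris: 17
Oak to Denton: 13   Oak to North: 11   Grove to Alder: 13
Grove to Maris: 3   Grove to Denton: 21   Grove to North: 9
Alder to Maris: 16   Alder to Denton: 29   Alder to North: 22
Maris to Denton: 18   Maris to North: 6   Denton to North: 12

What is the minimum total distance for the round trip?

Oak-Grove-Alder-Maris-Denton-North-Oak: 20+13+16+18+12+11 = 90
Oak-Grove-Alder-Maris-North-Denton-Oak: 20+13+16+6+12+13 = 80
Oak-Grove-Alder-Denton-Maris-North-Oak: 20+13+29+18+6+11 = 97
Oak-Grove-Alder-Denton-North-Maris-Oak: 20+13+29+12+6+17 = 97
Oak-Grove-Alder-North-Maris-Denton-Oak: 20+13+22+6+18+13 = 92
Oak-Grove-Alder-North-Denton-Maris-Oak: 20+13+22+12+18+17 = 102
Oak-Grove-Maris-Alder-Denton-North-Oak: 20+3+16+29+12+11 = 91
Oak-Grove-Maris-Alder-North-Denton-Oak: 20+3+16+22+12+13 = 86
Oak-Grove-Maris-Denton-Alder-North-Oak: 20+3+18+29+22+11 = 103
Oak-Grove-Maris-Denton-North-Alder-Oak: 20+3+18+12+22+24 = 99
Oak-Grove-Maris-North-Alder-Denton-Oak: 20+3+6+22+29+13 = 93
Oak-Grove-Maris-North-Denton-Alder-Oak: 20+3+6+12+29+24 = 94
Oak-Grove-Denton-Alder-Maris-North-Oak: 20+21+29+16+6+11 = 103
Oak-Grove-Denton-Alder-North-Maris-Oak: 20+21+29+22+6+17 = 115
… (46 more)
Oak-Alder-Grove-Maris-North-Denton-Oak: 24+13+3+6+12+13 = 71  ← best
The minimum is 71.
One optimal route: Oak → Alder → Grove → Maris → North → Denton → Oak (or its reverse).

Shortest round trip = 71.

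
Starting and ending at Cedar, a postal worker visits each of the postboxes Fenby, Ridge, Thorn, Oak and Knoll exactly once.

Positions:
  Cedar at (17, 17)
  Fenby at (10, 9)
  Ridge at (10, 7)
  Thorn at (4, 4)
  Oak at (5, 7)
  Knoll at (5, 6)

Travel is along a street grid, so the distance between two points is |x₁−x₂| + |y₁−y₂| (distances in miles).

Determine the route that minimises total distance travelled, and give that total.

Minimum total distance: 52 miles.

With 5 stops there are 5!/2 = 60 distinct round trips (a route and its reverse cost the same).
Cedar-Fenby-Ridge-Thorn-Oak-Knoll-Cedar: 15+2+9+4+1+23 = 54
Cedar-Fenby-Ridge-Thorn-Knoll-Oak-Cedar: 15+2+9+3+1+22 = 52
Cedar-Fenby-Ridge-Oak-Thorn-Knoll-Cedar: 15+2+5+4+3+23 = 52
Cedar-Fenby-Ridge-Oak-Knoll-Thorn-Cedar: 15+2+5+1+3+26 = 52
Cedar-Fenby-Ridge-Knoll-Thorn-Oak-Cedar: 15+2+6+3+4+22 = 52
Cedar-Fenby-Ridge-Knoll-Oak-Thorn-Cedar: 15+2+6+1+4+26 = 54
Cedar-Fenby-Thorn-Ridge-Oak-Knoll-Cedar: 15+11+9+5+1+23 = 64
Cedar-Fenby-Thorn-Ridge-Knoll-Oak-Cedar: 15+11+9+6+1+22 = 64
Cedar-Fenby-Thorn-Oak-Ridge-Knoll-Cedar: 15+11+4+5+6+23 = 64
Cedar-Fenby-Thorn-Oak-Knoll-Ridge-Cedar: 15+11+4+1+6+17 = 54
Cedar-Fenby-Thorn-Knoll-Ridge-Oak-Cedar: 15+11+3+6+5+22 = 62
Cedar-Fenby-Thorn-Knoll-Oak-Ridge-Cedar: 15+11+3+1+5+17 = 52
Cedar-Fenby-Oak-Ridge-Thorn-Knoll-Cedar: 15+7+5+9+3+23 = 62
Cedar-Fenby-Oak-Ridge-Knoll-Thorn-Cedar: 15+7+5+6+3+26 = 62
… (46 more)
The minimum is 52.
One optimal route: Cedar → Fenby → Ridge → Thorn → Knoll → Oak → Cedar (or its reverse).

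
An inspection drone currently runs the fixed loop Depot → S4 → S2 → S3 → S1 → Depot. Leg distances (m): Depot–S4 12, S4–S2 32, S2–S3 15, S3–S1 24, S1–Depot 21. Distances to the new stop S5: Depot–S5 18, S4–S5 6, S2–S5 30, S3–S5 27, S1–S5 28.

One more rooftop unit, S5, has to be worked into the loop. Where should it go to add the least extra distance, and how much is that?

Adding 4 m by placing S5 on the S4–S2 leg.

Insertion cost between consecutive stops i–j is d(i,S5) + d(S5,j) − d(i,j):
  between Depot and S4: 18 + 6 − 12 = 12
  between S4 and S2: 6 + 30 − 32 = 4
  between S2 and S3: 30 + 27 − 15 = 42
  between S3 and S1: 27 + 28 − 24 = 31
  between S1 and Depot: 28 + 18 − 21 = 25
Cheapest insertion is between S4 and S2, adding 4.
New total = 104 + 4 = 108.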